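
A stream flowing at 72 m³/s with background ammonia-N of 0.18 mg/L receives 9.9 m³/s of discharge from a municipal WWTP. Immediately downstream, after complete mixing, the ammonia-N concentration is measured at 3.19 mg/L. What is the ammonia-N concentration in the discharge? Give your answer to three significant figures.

25.1 mg/L

Mass balance: 72.00·0.1800 + 9.900·Cₑ = 81.90·3.190
→ Cₑ = (81.90·3.190 − 72.00·0.1800) / 9.900 = 25.08 mg/L.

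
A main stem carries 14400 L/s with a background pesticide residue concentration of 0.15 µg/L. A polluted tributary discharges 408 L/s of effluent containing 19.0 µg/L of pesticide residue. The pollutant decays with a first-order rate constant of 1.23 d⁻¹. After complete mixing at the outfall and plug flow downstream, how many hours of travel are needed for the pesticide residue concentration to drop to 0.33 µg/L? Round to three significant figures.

13.8 h

Mass balance: C = (14400·0.1500 + 408.0·19.00) / 14810 = 9912/14810 = 0.6694 µg/L.
0.6694·exp(−k·t) = 0.33 → t = ln(0.6694/0.33)/k = 49680 s = 13.80 h.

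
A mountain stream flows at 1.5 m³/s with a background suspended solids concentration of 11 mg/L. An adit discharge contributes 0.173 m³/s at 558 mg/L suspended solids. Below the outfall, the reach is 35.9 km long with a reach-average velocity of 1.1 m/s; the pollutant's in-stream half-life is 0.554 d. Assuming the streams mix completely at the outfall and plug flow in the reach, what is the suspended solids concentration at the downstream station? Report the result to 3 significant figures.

Conservation of mass: C = (1.500·11.00 + 0.1730·558.0) / 1.673 = 113.0/1.673 = 67.56 mg/L.
Travel time t = 35.9·1000 / 1.1 = 32640 s = 9.066 h.
Half-life 0.554 d → k = ln 2 / 0.554 = 1.251 d⁻¹.
First-order decay: C = 67.56·exp(−k·t) = 67.56·0.6234 = 42.12 mg/L.

42.1 mg/L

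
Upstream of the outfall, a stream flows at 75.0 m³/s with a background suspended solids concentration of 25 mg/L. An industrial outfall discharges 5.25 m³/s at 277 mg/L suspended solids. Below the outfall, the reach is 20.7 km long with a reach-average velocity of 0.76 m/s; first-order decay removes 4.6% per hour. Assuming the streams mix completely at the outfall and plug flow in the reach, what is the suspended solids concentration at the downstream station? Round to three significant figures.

Mass balance: C = (75.00·25.00 + 5.250·277.0) / 80.25 = 3329/80.25 = 41.49 mg/L.
Travel time t = 20.7·1000 / 0.76 = 27240 s = 7.566 h.
4.6%/h lost → k = −ln(1 − 0.046) = 0.04709 h⁻¹.
Applying C = C₀e^(−kt): 41.49 × 0.7003 = 29.05 mg/L.

29.1 mg/L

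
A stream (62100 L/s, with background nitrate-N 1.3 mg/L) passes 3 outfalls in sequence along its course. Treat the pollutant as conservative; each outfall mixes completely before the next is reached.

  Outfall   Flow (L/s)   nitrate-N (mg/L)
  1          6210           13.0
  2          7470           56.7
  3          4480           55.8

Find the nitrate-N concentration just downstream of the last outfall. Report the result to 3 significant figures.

10.4 mg/L

Below outfall 1: Q → 68310 L/s, C = (62100·1.300 + 6210·13.00)/68310 = 2.364 mg/L.
Below outfall 2: Q → 75780 L/s, C = (68310·2.364 + 7470·56.70)/75780 = 7.720 mg/L.
Below outfall 3: Q → 80260 L/s, C = (75780·7.720 + 4480·55.80)/80260 = 10.40 mg/L.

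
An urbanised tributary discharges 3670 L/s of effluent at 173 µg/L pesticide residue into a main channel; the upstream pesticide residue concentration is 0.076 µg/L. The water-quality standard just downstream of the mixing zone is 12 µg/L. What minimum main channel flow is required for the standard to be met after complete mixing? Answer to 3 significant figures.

Set C_mix = 12: (Q·0.07600 + 3670·173.0) / (Q + 3670) = 12
→ Q = 3670·(173.0 − 12)/(12 − 0.07600) = 49550 L/s.

49600 L/s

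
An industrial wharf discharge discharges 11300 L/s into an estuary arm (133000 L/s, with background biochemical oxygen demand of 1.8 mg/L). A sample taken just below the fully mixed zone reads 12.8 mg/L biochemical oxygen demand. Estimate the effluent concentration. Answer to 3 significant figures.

Mass balance: 133000·1.800 + 11300·Cₑ = 144300·12.80
→ Cₑ = (144300·12.80 − 133000·1.800) / 11300 = 142.3 mg/L.

142 mg/L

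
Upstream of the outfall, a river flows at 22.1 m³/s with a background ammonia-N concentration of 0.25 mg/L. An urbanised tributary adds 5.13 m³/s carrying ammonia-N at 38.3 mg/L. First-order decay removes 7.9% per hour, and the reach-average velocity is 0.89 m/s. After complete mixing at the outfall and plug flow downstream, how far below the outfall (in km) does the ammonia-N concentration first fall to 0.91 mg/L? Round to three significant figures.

81.7 km

Mixed concentration C = ΣQC/ΣQ = (22.10·0.2500 + 5.130·38.30) / 27.23 = 202.0/27.23 = 7.418 mg/L.
7.9%/h lost → k = −ln(1 − 0.079) = 0.08230 h⁻¹.
Set 7.418·exp(−k·t) = 0.91 → t = ln(7.418/0.91)/k = 91790 s = 25.50 h.
Distance = v·t = 0.89·91790 = 81690 m = 81.69 km.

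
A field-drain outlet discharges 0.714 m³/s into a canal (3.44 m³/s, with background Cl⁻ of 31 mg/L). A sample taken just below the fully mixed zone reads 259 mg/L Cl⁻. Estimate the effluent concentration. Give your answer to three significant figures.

1360 mg/L

Mass balance: 3.440·31.00 + 0.7140·Cₑ = 4.154·259.0
→ Cₑ = (4.154·259.0 − 3.440·31.00) / 0.7140 = 1357 mg/L.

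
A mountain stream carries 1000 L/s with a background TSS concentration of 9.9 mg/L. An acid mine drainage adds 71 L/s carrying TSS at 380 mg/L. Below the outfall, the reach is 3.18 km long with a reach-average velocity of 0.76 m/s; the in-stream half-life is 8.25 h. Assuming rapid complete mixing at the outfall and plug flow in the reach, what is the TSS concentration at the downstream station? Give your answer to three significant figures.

Mixed concentration C = ΣQC/ΣQ = (1000·9.900 + 71.00·380.0) / 1071 = 36880/1071 = 34.44 mg/L.
Travel time t = 3.18·1000 / 0.76 = 4184 s = 1.162 h.
Half-life 8.25 h → k = ln 2 / 8.25 = 0.08402 h⁻¹ = 2.016 d⁻¹.
Applying C = C₀e^(−kt): 34.44 × 0.9070 = 31.23 mg/L.

31.2 mg/L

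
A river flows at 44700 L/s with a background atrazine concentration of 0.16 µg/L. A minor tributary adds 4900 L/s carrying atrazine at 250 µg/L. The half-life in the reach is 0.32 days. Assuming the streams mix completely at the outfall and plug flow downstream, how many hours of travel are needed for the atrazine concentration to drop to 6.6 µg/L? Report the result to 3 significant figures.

14.7 h

Mixed concentration C = ΣQC/ΣQ = (44700·0.1600 + 4900·250.0) / 49600 = 1232000/49600 = 24.84 µg/L.
Half-life 0.32 d → k = ln 2 / 0.32 = 2.166 d⁻¹.
24.84·exp(−k·t) = 6.6 → t = ln(24.84/6.6)/k = 52870 s = 14.69 h.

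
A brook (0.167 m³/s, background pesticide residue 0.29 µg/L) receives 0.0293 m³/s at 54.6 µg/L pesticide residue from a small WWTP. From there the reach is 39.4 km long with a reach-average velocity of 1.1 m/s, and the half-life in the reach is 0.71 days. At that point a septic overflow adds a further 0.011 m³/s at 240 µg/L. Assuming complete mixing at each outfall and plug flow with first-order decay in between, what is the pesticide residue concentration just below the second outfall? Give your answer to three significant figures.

Conservation of mass: C = (0.1670·0.2900 + 0.02930·54.60) / 0.1963 = 1.648/0.1963 = 8.396 µg/L; combined flow 0.1963 m³/s.
Travel time t = 39.4·1000 / 1.1 = 35820 s = 9.949 h.
Half-life 0.71 d → k = ln 2 / 0.71 = 0.9763 d⁻¹.
After decay, C = 8.396 × e^(−kt) = 8.396 × 0.6672 = 5.602 µg/L.
At the second outfall, C = (0.1963·5.602 + 0.01100·240.0) / (0.1963 + 0.01100) = 18.04 µg/L.

18.0 µg/L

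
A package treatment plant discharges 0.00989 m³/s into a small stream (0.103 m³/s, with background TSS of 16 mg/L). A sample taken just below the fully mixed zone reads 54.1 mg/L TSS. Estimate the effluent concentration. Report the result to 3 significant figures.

451 mg/L

Mass balance: 0.1030·16.00 + 0.009890·Cₑ = 0.1129·54.10
→ Cₑ = (0.1129·54.10 − 0.1030·16.00) / 0.009890 = 450.9 mg/L.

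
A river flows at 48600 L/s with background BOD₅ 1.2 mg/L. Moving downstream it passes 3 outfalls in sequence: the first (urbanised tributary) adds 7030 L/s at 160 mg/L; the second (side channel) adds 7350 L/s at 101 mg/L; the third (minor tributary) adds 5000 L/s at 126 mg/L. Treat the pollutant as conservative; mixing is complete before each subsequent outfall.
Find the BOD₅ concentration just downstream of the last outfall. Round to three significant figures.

37.6 mg/L

After outfall 1: Q = 48600 + 7030 = 55630 L/s; C = (48600·1.200 + 7030·160.0)/55630 = 21.27 mg/L.
After outfall 2: Q = 55630 + 7350 = 62980 L/s; C = (55630·21.27 + 7350·101.0)/62980 = 30.57 mg/L.
After outfall 3: Q = 62980 + 5000 = 67980 L/s; C = (62980·30.57 + 5000·126.0)/67980 = 37.59 mg/L.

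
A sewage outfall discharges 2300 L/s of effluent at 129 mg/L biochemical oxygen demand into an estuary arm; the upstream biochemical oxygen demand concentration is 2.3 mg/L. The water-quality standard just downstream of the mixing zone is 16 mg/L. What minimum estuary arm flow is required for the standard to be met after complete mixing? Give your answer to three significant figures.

Set C_mix = 16: (Q·2.300 + 2300·129.0) / (Q + 2300) = 16
→ Q = 2300·(129.0 − 16)/(16 − 2.300) = 18970 L/s.

19000 L/s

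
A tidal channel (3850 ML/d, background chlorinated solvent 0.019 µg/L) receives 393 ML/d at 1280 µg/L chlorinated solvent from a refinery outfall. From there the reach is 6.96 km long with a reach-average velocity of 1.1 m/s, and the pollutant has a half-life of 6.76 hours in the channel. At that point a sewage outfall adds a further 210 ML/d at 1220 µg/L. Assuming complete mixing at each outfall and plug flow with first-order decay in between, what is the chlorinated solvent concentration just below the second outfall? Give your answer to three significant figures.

After mixing, C = (3850·0.01900 + 393.0·1280) / 4243 = 503100/4243 = 118.6 µg/L; combined flow 4243 ML/d.
Travel time t = 6.96·1000 / 1.1 = 6327 s = 1.758 h.
Half-life 6.76 h → k = ln 2 / 6.76 = 0.1025 h⁻¹ = 2.461 d⁻¹.
After decay, C = 118.6 × e^(−kt) = 118.6 × 0.8351 = 99.02 µg/L.
Second outfall: C = (4243·99.02 + 210.0·1220)/4453 = 151.9 µg/L.

152 µg/L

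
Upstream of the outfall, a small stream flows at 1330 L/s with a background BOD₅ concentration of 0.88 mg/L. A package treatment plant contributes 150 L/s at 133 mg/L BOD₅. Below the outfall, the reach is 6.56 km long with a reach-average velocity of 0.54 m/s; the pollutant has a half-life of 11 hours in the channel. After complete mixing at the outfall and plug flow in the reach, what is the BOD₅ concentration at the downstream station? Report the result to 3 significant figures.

Mixed concentration C = ΣQC/ΣQ = (1330·0.8800 + 150.0·133.0) / 1480 = 21120/1480 = 14.27 mg/L.
Travel time t = 6.56·1000 / 0.54 = 12150 s = 3.374 h.
Half-life 11 h → k = ln 2 / 11 = 0.06301 h⁻¹ = 1.512 d⁻¹.
After decay, C = 14.27 × e^(−kt) = 14.27 × 0.8084 = 11.54 mg/L.

11.5 mg/L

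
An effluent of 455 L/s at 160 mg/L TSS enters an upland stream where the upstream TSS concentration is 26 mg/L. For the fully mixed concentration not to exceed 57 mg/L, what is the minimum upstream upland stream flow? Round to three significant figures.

1510 L/s

Set C_mix = 57: (Q·26.00 + 455.0·160.0) / (Q + 455.0) = 57
→ Q = 455.0·(160.0 − 57)/(57 − 26.00) = 1512 L/s.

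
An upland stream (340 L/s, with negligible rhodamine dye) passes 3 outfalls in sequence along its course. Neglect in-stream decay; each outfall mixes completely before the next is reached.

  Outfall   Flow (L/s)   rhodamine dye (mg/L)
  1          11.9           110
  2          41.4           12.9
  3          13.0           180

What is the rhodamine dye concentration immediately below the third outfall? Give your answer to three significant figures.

After outfall 1: Q = 340.0 + 11.90 = 351.9 L/s; C = (340.0·0 + 11.90·110.0)/351.9 = 3.720 mg/L.
After outfall 2: Q = 351.9 + 41.40 = 393.3 L/s; C = (351.9·3.720 + 41.40·12.90)/393.3 = 4.686 mg/L.
After outfall 3: Q = 393.3 + 13.00 = 406.3 L/s; C = (393.3·4.686 + 13.00·180.0)/406.3 = 10.30 mg/L.

10.3 mg/L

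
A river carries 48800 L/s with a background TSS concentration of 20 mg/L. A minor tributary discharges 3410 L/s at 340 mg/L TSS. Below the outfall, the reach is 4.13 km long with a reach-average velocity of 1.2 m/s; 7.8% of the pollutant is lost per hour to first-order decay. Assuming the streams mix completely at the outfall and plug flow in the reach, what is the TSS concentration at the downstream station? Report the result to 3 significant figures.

37.8 mg/L

Mixed concentration C = ΣQC/ΣQ = (48800·20.00 + 3410·340.0) / 52210 = 2135000/52210 = 40.90 mg/L.
Travel time t = 4.13·1000 / 1.2 = 3442 s = 0.9560 h.
7.8%/h lost → k = −ln(1 − 0.078) = 0.08121 h⁻¹.
Applying C = C₀e^(−kt): 40.90 × 0.9253 = 37.84 mg/L.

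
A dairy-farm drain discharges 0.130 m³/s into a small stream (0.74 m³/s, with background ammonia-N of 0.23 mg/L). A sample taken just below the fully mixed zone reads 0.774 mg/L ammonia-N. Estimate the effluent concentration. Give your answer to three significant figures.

3.87 mg/L

Mass balance: 0.7400·0.2300 + 0.1300·Cₑ = 0.8700·0.7740
→ Cₑ = (0.8700·0.7740 − 0.7400·0.2300) / 0.1300 = 3.871 mg/L.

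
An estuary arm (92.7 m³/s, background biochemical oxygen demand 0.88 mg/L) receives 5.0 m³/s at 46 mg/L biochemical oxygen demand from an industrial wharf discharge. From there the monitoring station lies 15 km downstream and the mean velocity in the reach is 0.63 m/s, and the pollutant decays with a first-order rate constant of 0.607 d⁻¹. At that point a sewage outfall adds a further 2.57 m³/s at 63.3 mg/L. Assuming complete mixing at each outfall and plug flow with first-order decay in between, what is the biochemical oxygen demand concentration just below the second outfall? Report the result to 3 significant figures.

4.25 mg/L

Flow-weighted average: C = (92.70·0.8800 + 5.000·46.00) / 97.70 = 311.6/97.70 = 3.189 mg/L; combined flow 97.70 m³/s.
Travel time t = 15·1000 / 0.63 = 23810 s = 6.614 h.
First-order decay: C = 3.189·exp(−k·t) = 3.189·0.8460 = 2.698 mg/L.
Second outfall: C = (97.70·2.698 + 2.570·63.30)/100.3 = 4.251 mg/L.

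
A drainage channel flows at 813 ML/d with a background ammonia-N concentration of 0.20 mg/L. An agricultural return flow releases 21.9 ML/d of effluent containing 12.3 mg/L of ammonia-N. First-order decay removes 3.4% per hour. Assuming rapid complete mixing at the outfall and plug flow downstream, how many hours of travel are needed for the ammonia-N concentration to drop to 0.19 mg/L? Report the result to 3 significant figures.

Flow-weighted average: C = (813.0·0.2000 + 21.90·12.30) / 834.9 = 432.0/834.9 = 0.5174 mg/L.
3.4%/h lost → k = −ln(1 − 0.034) = 0.03459 h⁻¹.
0.5174·exp(−k·t) = 0.19 → t = ln(0.5174/0.19)/k = 104300 s = 28.96 h.

29.0 h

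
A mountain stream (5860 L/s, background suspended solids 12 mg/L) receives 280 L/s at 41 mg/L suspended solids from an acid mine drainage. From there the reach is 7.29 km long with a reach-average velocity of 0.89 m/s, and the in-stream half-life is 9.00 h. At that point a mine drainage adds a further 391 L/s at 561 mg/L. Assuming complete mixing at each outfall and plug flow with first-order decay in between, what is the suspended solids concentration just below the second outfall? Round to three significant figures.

44.1 mg/L

Flow-weighted average: C = (5860·12.00 + 280.0·41.00) / 6140 = 81800/6140 = 13.32 mg/L; combined flow 6140 L/s.
Travel time t = 7.29·1000 / 0.89 = 8191 s = 2.275 h.
Half-life 9.00 h → k = ln 2 / 9.00 = 0.07702 h⁻¹ = 1.848 d⁻¹.
After decay, C = 13.32 × e^(−kt) = 13.32 × 0.8393 = 11.18 mg/L.
Second outfall: C = (6140·11.18 + 391.0·561.0)/6531 = 44.10 mg/L.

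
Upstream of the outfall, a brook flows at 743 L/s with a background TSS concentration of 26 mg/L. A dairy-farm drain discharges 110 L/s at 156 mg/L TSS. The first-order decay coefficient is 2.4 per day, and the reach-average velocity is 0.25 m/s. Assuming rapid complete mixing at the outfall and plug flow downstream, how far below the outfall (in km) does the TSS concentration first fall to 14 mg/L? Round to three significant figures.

10.0 km

Flow-weighted average: C = (743.0·26.00 + 110.0·156.0) / 853.0 = 36480/853.0 = 42.76 mg/L.
Set 42.76·exp(−k·t) = 14 → t = ln(42.76/14)/k = 40200 s = 11.17 h.
Distance = v·t = 0.25·40200 = 10050 m = 10.05 km.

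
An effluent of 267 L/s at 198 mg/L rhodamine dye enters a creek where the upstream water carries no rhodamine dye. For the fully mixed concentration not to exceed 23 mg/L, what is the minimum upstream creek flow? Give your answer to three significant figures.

Set C_mix = 23: (Q·0 + 267.0·198.0) / (Q + 267.0) = 23
→ Q = 267.0·(198.0 − 23)/(23 − 0) = 2032 L/s.

2030 L/s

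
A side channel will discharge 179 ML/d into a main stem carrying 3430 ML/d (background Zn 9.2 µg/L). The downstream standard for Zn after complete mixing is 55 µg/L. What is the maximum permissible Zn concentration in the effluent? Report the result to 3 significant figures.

At the limit, (Qr·Cr + Qe·Cₑ)/(Qr + Qe) = 55:
Cₑ = (3609·55 − 3430·9.200) / 179.0 = 932.6 µg/L.

933 µg/L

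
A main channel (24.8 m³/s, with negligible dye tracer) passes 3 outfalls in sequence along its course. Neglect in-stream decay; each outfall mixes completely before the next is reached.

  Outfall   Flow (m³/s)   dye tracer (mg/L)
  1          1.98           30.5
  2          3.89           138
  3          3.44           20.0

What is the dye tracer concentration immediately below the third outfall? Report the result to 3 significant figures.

19.5 mg/L

Below outfall 1: Q → 26.78 m³/s, C = (24.80·0 + 1.980·30.50)/26.78 = 2.255 mg/L.
Below outfall 2: Q → 30.67 m³/s, C = (26.78·2.255 + 3.890·138.0)/30.67 = 19.47 mg/L.
Below outfall 3: Q → 34.11 m³/s, C = (30.67·19.47 + 3.440·20.00)/34.11 = 19.53 mg/L.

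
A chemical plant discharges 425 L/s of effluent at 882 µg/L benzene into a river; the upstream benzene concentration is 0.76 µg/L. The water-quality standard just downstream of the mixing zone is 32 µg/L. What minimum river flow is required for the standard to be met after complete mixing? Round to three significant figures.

11600 L/s

Set C_mix = 32: (Q·0.7600 + 425.0·882.0) / (Q + 425.0) = 32
→ Q = 425.0·(882.0 − 32)/(32 − 0.7600) = 11560 L/s.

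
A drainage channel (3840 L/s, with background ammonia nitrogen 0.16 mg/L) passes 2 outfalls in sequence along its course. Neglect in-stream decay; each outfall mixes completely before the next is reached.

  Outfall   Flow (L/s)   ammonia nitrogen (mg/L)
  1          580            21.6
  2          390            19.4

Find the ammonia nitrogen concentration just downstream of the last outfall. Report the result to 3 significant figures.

After outfall 1: Q = 3840 + 580.0 = 4420 L/s; C = (3840·0.1600 + 580.0·21.60)/4420 = 2.973 mg/L.
After outfall 2: Q = 4420 + 390.0 = 4810 L/s; C = (4420·2.973 + 390.0·19.40)/4810 = 4.305 mg/L.

4.31 mg/L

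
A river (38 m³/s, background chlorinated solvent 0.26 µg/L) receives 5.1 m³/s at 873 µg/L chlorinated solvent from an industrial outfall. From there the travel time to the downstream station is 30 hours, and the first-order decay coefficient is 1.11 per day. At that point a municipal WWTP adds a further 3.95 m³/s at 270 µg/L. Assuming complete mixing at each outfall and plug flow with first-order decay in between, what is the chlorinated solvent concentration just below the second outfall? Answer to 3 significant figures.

46.3 µg/L

Mixed concentration C = ΣQC/ΣQ = (38.00·0.2600 + 5.100·873.0) / 43.10 = 4462/43.10 = 103.5 µg/L; combined flow 43.10 m³/s.
First-order decay: C = 103.5·exp(−k·t) = 103.5·0.2497 = 25.85 µg/L.
At the second outfall, C = (43.10·25.85 + 3.950·270.0) / (43.10 + 3.950) = 46.35 µg/L.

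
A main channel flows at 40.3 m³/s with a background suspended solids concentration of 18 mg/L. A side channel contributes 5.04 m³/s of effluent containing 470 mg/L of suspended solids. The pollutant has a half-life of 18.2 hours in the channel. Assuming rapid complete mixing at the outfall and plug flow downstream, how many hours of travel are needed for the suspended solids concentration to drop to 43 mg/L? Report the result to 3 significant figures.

12.1 h

Mass balance: C = (40.30·18.00 + 5.040·470.0) / 45.34 = 3094/45.34 = 68.24 mg/L.
Half-life 18.2 h → k = ln 2 / 18.2 = 0.03809 h⁻¹ = 0.9140 d⁻¹.
68.24·exp(−k·t) = 43 → t = ln(68.24/43)/k = 43660 s = 12.13 h.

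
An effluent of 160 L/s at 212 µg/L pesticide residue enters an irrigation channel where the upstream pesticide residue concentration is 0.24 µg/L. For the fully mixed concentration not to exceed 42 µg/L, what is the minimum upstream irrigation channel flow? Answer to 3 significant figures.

651 L/s

Set C_mix = 42: (Q·0.2400 + 160.0·212.0) / (Q + 160.0) = 42
→ Q = 160.0·(212.0 − 42)/(42 − 0.2400) = 651.3 L/s.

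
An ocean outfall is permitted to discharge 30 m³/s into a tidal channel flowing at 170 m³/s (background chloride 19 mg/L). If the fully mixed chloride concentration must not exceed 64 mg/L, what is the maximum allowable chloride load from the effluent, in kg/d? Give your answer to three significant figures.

827000 kg/d

Mass balance at the limit: 170.0·19.00 + 30.00·Cₑ = 200.0·64 → Cₑ = 319.0 mg/L.
Load = 30.00 m³/s × 319.0 g/m³ × 86 400 s/d = 826800 kg/d.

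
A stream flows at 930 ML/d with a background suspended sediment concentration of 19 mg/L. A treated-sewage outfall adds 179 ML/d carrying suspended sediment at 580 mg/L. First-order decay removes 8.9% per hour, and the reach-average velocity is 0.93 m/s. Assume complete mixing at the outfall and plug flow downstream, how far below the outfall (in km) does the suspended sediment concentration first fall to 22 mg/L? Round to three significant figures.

Mass balance: C = (930.0·19.00 + 179.0·580.0) / 1109 = 121500/1109 = 109.5 mg/L.
8.9%/h lost → k = −ln(1 − 0.089) = 0.09321 h⁻¹.
Set 109.5·exp(−k·t) = 22 → t = ln(109.5/22)/k = 62000 s = 17.22 h.
Distance = v·t = 0.93·62000 = 57660 m = 57.66 km.

57.7 km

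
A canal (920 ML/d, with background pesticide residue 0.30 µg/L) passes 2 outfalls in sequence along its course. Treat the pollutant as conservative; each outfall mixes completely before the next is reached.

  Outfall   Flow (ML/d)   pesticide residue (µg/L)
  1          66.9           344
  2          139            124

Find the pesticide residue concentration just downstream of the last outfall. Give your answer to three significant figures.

36.0 µg/L

After outfall 1: Q = 920.0 + 66.90 = 986.9 ML/d; C = (920.0·0.3000 + 66.90·344.0)/986.9 = 23.60 µg/L.
After outfall 2: Q = 986.9 + 139.0 = 1126 ML/d; C = (986.9·23.60 + 139.0·124.0)/1126 = 35.99 µg/L.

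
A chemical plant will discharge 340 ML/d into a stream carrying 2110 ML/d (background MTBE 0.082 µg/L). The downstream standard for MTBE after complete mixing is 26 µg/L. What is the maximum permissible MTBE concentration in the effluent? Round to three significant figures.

187 µg/L

At the limit, (Qr·Cr + Qe·Cₑ)/(Qr + Qe) = 26:
Cₑ = (2450·26 − 2110·0.08200) / 340.0 = 186.8 µg/L.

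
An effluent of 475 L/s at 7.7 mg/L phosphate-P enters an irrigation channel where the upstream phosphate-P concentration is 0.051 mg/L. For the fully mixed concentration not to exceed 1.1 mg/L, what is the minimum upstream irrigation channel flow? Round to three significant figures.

Set C_mix = 1.1: (Q·0.05100 + 475.0·7.700) / (Q + 475.0) = 1.1
→ Q = 475.0·(7.700 − 1.1)/(1.1 − 0.05100) = 2989 L/s.

2990 L/s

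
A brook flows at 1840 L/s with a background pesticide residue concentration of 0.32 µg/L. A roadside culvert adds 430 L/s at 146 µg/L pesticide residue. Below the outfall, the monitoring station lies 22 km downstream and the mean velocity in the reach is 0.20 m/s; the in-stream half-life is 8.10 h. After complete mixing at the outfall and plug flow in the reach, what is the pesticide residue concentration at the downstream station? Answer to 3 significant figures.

2.04 µg/L

Mixed concentration C = ΣQC/ΣQ = (1840·0.3200 + 430.0·146.0) / 2270 = 63370/2270 = 27.92 µg/L.
Travel time t = 22·1000 / 0.20 = 110000 s = 30.56 h.
Half-life 8.10 h → k = ln 2 / 8.10 = 0.08557 h⁻¹ = 2.054 d⁻¹.
Decay over the reach: 27.92·exp(−kt) = 27.92·0.07319 = 2.043 µg/L.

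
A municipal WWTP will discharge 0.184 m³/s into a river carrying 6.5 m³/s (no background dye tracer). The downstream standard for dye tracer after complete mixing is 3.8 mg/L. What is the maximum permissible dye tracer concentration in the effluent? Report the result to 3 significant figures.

At the limit, (Qr·Cr + Qe·Cₑ)/(Qr + Qe) = 3.8:
Cₑ = (6.684·3.8 − 6.500·0) / 0.1840 = 138.0 mg/L.

138 mg/L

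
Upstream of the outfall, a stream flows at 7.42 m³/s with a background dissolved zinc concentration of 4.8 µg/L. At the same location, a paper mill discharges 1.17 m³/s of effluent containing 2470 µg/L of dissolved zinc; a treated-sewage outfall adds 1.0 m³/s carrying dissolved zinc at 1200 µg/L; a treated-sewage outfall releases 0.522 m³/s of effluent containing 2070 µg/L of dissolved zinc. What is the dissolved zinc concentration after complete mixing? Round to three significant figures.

515 µg/L

Conservation of mass: C = (7.420·4.800 + 1.170·2470 + 1.000·1200 + 0.5220·2070) / 10.11 = 5206/10.11 = 514.8 µg/L.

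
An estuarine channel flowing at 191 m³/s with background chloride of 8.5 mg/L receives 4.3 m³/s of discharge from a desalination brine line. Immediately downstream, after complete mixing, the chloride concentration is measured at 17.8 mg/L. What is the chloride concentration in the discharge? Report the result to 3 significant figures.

431 mg/L

Mass balance: 191.0·8.500 + 4.300·Cₑ = 195.3·17.80
→ Cₑ = (195.3·17.80 − 191.0·8.500) / 4.300 = 430.9 mg/L.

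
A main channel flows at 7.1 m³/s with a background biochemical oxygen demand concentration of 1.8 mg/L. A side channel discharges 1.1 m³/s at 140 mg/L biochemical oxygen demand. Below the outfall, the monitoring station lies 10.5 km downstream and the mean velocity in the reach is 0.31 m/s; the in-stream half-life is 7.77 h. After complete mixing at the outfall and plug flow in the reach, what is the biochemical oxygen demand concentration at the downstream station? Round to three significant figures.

Flow-weighted average: C = (7.100·1.800 + 1.100·140.0) / 8.200 = 166.8/8.200 = 20.34 mg/L.
Travel time t = 10.5·1000 / 0.31 = 33870 s = 9.409 h.
Half-life 7.77 h → k = ln 2 / 7.77 = 0.08921 h⁻¹ = 2.141 d⁻¹.
Decay over the reach: 20.34·exp(−kt) = 20.34·0.4320 = 8.787 mg/L.

8.79 mg/L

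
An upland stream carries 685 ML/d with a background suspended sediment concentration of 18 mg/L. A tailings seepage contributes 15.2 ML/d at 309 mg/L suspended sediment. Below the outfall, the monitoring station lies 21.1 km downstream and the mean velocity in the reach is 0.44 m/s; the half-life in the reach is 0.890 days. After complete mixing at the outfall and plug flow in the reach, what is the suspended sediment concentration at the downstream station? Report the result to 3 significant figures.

Mass balance: C = (685.0·18.00 + 15.20·309.0) / 700.2 = 17030/700.2 = 24.32 mg/L.
Travel time t = 21.1·1000 / 0.44 = 47950 s = 13.32 h.
Half-life 0.890 d → k = ln 2 / 0.890 = 0.7788 d⁻¹.
Decay over the reach: 24.32·exp(−kt) = 24.32·0.6490 = 15.78 mg/L.

15.8 mg/L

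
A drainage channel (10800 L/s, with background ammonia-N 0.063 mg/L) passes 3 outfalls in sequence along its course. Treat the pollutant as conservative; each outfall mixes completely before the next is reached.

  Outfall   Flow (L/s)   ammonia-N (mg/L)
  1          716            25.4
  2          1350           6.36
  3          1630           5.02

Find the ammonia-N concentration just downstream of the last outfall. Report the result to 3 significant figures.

2.46 mg/L

Below outfall 1: Q → 11520 L/s, C = (10800·0.06300 + 716.0·25.40)/11520 = 1.638 mg/L.
Below outfall 2: Q → 12870 L/s, C = (11520·1.638 + 1350·6.360)/12870 = 2.134 mg/L.
Below outfall 3: Q → 14500 L/s, C = (12870·2.134 + 1630·5.020)/14500 = 2.458 mg/L.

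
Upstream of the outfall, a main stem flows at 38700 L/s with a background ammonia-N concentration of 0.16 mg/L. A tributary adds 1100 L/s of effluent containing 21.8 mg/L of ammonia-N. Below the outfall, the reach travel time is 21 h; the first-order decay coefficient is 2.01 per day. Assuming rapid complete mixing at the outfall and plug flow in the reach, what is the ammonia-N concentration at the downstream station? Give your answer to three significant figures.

Mixed concentration C = ΣQC/ΣQ = (38700·0.1600 + 1100·21.80) / 39800 = 30170/39800 = 0.7581 mg/L.
Decay over the reach: 0.7581·exp(−kt) = 0.7581·0.1723 = 0.1306 mg/L.

0.131 mg/L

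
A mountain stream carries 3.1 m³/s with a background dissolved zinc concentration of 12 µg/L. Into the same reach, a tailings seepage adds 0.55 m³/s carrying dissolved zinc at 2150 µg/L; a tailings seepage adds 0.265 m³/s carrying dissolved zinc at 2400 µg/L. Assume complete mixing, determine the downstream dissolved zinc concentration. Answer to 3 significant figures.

474 µg/L

After mixing, C = (3.100·12.00 + 0.5500·2150 + 0.2650·2400) / 3.915 = 1856/3.915 = 474.0 µg/L.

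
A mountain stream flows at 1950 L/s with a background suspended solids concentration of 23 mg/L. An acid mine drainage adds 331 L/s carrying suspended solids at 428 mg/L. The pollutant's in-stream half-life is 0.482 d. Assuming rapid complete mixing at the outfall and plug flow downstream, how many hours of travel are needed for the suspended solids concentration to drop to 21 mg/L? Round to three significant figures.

Conservation of mass: C = (1950·23.00 + 331.0·428.0) / 2281 = 186500/2281 = 81.77 mg/L.
Half-life 0.482 d → k = ln 2 / 0.482 = 1.438 d⁻¹.
81.77·exp(−k·t) = 21 → t = ln(81.77/21)/k = 81670 s = 22.69 h.

22.7 h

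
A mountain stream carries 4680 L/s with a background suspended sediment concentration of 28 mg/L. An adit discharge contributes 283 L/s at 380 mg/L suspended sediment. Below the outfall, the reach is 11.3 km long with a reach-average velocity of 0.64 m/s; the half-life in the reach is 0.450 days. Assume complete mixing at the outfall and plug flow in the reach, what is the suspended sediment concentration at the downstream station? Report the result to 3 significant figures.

35.1 mg/L

Mass balance: C = (4680·28.00 + 283.0·380.0) / 4963 = 238600/4963 = 48.07 mg/L.
Travel time t = 11.3·1000 / 0.64 = 17660 s = 4.905 h.
Half-life 0.450 d → k = ln 2 / 0.450 = 1.540 d⁻¹.
Applying C = C₀e^(−kt): 48.07 × 0.7300 = 35.09 mg/L.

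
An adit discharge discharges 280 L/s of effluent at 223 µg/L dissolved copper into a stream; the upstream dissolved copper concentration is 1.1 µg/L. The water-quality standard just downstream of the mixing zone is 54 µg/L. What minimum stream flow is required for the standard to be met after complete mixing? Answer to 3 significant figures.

Set C_mix = 54: (Q·1.100 + 280.0·223.0) / (Q + 280.0) = 54
→ Q = 280.0·(223.0 − 54)/(54 − 1.100) = 894.5 L/s.

895 L/s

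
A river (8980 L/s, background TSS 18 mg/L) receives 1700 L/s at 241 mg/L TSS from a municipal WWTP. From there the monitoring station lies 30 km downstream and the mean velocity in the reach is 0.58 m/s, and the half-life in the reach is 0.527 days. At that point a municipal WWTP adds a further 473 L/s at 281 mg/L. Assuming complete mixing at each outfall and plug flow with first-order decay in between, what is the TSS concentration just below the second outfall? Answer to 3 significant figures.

35.2 mg/L

Mass balance: C = (8980·18.00 + 1700·241.0) / 10680 = 571300/10680 = 53.50 mg/L; combined flow 10680 L/s.
Travel time t = 30·1000 / 0.58 = 51720 s = 14.37 h.
Half-life 0.527 d → k = ln 2 / 0.527 = 1.315 d⁻¹.
First-order decay: C = 53.50·exp(−k·t) = 53.50·0.4550 = 24.34 mg/L.
Second outfall: C = (10680·24.34 + 473.0·281.0)/11150 = 35.23 mg/L.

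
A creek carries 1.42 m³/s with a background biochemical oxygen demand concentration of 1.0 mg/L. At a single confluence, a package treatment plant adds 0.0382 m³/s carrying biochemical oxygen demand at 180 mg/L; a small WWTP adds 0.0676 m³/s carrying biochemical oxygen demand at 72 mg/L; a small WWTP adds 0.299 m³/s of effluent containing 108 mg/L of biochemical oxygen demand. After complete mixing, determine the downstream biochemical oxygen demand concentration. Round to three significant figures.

Mixed concentration C = ΣQC/ΣQ = (1.420·1.000 + 0.03820·180.0 + 0.06760·72.00 + 0.2990·108.0) / 1.825 = 45.46/1.825 = 24.91 mg/L.

24.9 mg/L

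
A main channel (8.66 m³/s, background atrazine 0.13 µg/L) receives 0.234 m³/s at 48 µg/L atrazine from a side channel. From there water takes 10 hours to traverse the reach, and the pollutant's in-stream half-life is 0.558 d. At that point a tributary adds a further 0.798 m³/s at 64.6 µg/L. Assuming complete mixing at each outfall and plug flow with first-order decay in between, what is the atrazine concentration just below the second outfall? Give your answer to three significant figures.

6.08 µg/L

Mixed concentration C = ΣQC/ΣQ = (8.660·0.1300 + 0.2340·48.00) / 8.894 = 12.36/8.894 = 1.389 µg/L; combined flow 8.894 m³/s.
Half-life 0.558 d → k = ln 2 / 0.558 = 1.242 d⁻¹.
Decay over the reach: 1.389·exp(−kt) = 1.389·0.5960 = 0.8281 µg/L.
At the second outfall, C = (8.894·0.8281 + 0.7980·64.60) / (8.894 + 0.7980) = 6.079 µg/L.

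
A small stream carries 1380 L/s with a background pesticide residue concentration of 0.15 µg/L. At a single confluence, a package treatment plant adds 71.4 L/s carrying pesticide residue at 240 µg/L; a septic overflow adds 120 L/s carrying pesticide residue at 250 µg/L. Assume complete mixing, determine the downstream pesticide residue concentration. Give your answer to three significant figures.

Flow-weighted average: C = (1380·0.1500 + 71.40·240.0 + 120.0·250.0) / 1571 = 47340/1571 = 30.13 µg/L.

30.1 µg/L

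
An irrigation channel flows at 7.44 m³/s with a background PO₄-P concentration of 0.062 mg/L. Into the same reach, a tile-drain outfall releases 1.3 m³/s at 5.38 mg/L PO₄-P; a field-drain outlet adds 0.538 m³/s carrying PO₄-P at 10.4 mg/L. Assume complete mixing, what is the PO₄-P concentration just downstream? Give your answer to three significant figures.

1.41 mg/L

Conservation of mass: C = (7.440·0.06200 + 1.300·5.380 + 0.5380·10.40) / 9.278 = 13.05/9.278 = 1.407 mg/L.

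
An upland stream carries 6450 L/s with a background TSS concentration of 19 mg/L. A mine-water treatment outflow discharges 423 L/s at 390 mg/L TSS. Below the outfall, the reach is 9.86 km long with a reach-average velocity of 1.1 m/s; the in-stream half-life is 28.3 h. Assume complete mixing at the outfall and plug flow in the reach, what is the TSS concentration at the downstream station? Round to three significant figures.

39.4 mg/L

Mass balance: C = (6450·19.00 + 423.0·390.0) / 6873 = 287500/6873 = 41.83 mg/L.
Travel time t = 9.86·1000 / 1.1 = 8964 s = 2.490 h.
Half-life 28.3 h → k = ln 2 / 28.3 = 0.02449 h⁻¹ = 0.5878 d⁻¹.
Applying C = C₀e^(−kt): 41.83 × 0.9408 = 39.36 mg/L.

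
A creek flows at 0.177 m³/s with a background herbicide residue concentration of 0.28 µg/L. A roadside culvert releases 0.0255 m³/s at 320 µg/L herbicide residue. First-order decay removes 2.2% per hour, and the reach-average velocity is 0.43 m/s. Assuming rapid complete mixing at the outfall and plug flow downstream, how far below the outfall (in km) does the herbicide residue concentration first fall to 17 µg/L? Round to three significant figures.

Mass balance: C = (0.1770·0.2800 + 0.02550·320.0) / 0.2025 = 8.210/0.2025 = 40.54 µg/L.
2.2%/h lost → k = −ln(1 − 0.022) = 0.02225 h⁻¹.
Set 40.54·exp(−k·t) = 17 → t = ln(40.54/17)/k = 140600 s = 39.07 h.
Distance = v·t = 0.43·140600 = 60480 m = 60.48 km.

60.5 km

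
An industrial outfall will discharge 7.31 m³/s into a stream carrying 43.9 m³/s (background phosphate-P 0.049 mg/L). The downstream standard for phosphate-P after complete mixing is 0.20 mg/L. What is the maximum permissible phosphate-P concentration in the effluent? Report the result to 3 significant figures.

At the limit, (Qr·Cr + Qe·Cₑ)/(Qr + Qe) = 0.20:
Cₑ = (51.21·0.20 − 43.90·0.04900) / 7.310 = 1.107 mg/L.

1.11 mg/L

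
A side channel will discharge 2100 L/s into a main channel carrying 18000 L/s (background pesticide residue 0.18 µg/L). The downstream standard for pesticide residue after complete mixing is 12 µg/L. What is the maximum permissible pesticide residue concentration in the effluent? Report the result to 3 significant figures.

113 µg/L

At the limit, (Qr·Cr + Qe·Cₑ)/(Qr + Qe) = 12:
Cₑ = (20100·12 − 18000·0.1800) / 2100 = 113.3 µg/L.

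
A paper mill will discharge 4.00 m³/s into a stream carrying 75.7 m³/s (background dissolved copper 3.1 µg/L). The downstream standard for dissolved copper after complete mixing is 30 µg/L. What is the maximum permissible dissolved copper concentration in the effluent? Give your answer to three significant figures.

At the limit, (Qr·Cr + Qe·Cₑ)/(Qr + Qe) = 30:
Cₑ = (79.70·30 − 75.70·3.100) / 4.000 = 539.1 µg/L.

539 µg/L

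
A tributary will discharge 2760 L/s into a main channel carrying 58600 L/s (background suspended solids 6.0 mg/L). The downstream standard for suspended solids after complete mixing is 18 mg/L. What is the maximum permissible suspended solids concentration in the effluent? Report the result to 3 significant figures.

273 mg/L

At the limit, (Qr·Cr + Qe·Cₑ)/(Qr + Qe) = 18:
Cₑ = (61360·18 − 58600·6.000) / 2760 = 272.8 mg/L.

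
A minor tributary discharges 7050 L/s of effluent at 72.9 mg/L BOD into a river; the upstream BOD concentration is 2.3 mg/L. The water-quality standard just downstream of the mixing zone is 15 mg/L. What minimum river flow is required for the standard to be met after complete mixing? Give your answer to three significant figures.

32100 L/s

Set C_mix = 15: (Q·2.300 + 7050·72.90) / (Q + 7050) = 15
→ Q = 7050·(72.90 − 15)/(15 − 2.300) = 32140 L/s.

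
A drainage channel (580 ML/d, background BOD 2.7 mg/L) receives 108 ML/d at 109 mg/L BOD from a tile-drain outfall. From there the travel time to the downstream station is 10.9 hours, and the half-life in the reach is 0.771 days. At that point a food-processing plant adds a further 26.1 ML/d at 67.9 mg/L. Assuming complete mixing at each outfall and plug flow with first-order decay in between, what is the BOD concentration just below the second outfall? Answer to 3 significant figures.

Flow-weighted average: C = (580.0·2.700 + 108.0·109.0) / 688.0 = 13340/688.0 = 19.39 mg/L; combined flow 688.0 ML/d.
Half-life 0.771 d → k = ln 2 / 0.771 = 0.8990 d⁻¹.
Decay over the reach: 19.39·exp(−kt) = 19.39·0.6648 = 12.89 mg/L.
Second outfall: C = (688.0·12.89 + 26.10·67.90)/714.1 = 14.90 mg/L.

14.9 mg/L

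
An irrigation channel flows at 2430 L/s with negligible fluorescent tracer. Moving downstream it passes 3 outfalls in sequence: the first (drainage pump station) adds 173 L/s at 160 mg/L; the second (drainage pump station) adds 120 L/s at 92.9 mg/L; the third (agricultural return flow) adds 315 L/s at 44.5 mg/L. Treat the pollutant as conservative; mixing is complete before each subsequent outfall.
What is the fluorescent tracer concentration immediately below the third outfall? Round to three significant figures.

17.4 mg/L

Outfall 1: combined Q = 2603 L/s; C = (2430·0 + 173.0·160.0)/2603 = 10.63 mg/L.
Outfall 2: combined Q = 2723 L/s; C = (2603·10.63 + 120.0·92.90)/2723 = 14.26 mg/L.
Outfall 3: combined Q = 3038 L/s; C = (2723·14.26 + 315.0·44.50)/3038 = 17.39 mg/L.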